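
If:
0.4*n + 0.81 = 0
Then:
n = -2.02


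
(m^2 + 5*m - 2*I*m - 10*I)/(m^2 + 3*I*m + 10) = (m + 5)/(m + 5*I)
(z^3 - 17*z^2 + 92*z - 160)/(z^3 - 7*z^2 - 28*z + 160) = (z - 5)/(z + 5)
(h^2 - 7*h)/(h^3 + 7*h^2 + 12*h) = (h - 7)/(h^2 + 7*h + 12)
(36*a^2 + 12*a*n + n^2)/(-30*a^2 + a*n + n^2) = (-6*a - n)/(5*a - n)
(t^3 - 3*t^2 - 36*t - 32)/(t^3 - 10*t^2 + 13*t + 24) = (t + 4)/(t - 3)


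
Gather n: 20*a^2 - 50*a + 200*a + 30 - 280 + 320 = 20*a^2 + 150*a + 70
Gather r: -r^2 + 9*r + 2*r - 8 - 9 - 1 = -r^2 + 11*r - 18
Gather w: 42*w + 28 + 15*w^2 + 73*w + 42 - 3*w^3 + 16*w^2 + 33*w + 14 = -3*w^3 + 31*w^2 + 148*w + 84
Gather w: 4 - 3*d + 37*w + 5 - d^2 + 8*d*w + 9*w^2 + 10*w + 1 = -d^2 - 3*d + 9*w^2 + w*(8*d + 47) + 10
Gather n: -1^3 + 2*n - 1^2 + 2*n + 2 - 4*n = 0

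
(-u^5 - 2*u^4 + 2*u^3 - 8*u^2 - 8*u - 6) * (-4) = 4*u^5 + 8*u^4 - 8*u^3 + 32*u^2 + 32*u + 24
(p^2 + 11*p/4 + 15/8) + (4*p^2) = 5*p^2 + 11*p/4 + 15/8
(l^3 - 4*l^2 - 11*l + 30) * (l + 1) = l^4 - 3*l^3 - 15*l^2 + 19*l + 30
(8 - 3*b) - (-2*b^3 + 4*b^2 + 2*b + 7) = 2*b^3 - 4*b^2 - 5*b + 1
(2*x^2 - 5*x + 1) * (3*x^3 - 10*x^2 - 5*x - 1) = 6*x^5 - 35*x^4 + 43*x^3 + 13*x^2 - 1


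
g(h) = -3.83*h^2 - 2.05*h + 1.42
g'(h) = -7.66*h - 2.05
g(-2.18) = -12.31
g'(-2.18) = 14.65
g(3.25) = -45.70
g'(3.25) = -26.94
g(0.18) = 0.93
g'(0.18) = -3.43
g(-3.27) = -32.83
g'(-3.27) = 23.00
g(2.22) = -22.01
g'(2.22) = -19.06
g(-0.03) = 1.48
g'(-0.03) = -1.82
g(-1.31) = -2.47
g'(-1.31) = 7.98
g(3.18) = -43.83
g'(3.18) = -26.41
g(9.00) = -327.26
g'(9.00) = -70.99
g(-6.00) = -124.16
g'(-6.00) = 43.91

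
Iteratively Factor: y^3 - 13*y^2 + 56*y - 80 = (y - 5)*(y^2 - 8*y + 16) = (y - 5)*(y - 4)*(y - 4)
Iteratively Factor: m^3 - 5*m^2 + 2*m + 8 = (m - 4)*(m^2 - m - 2) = (m - 4)*(m + 1)*(m - 2)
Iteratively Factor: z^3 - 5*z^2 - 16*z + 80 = (z - 4)*(z^2 - z - 20) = (z - 4)*(z + 4)*(z - 5)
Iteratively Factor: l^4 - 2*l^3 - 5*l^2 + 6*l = (l)*(l^3 - 2*l^2 - 5*l + 6) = l*(l - 1)*(l^2 - l - 6) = l*(l - 3)*(l - 1)*(l + 2)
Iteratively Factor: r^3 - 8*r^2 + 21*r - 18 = (r - 3)*(r^2 - 5*r + 6) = (r - 3)*(r - 2)*(r - 3)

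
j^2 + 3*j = j*(j + 3)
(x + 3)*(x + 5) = x^2 + 8*x + 15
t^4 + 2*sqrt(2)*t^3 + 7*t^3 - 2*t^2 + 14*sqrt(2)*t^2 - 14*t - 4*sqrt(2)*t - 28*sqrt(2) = (t + 7)*(t - sqrt(2))*(t + sqrt(2))*(t + 2*sqrt(2))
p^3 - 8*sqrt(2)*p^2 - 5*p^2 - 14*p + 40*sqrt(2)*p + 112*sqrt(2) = (p - 7)*(p + 2)*(p - 8*sqrt(2))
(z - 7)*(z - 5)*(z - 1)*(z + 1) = z^4 - 12*z^3 + 34*z^2 + 12*z - 35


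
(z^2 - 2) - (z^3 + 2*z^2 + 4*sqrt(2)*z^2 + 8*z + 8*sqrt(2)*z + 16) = -z^3 - 4*sqrt(2)*z^2 - z^2 - 8*sqrt(2)*z - 8*z - 18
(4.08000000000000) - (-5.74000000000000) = 9.82000000000000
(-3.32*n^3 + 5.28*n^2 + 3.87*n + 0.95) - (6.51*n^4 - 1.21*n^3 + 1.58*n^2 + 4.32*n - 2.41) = -6.51*n^4 - 2.11*n^3 + 3.7*n^2 - 0.45*n + 3.36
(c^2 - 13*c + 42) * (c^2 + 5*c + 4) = c^4 - 8*c^3 - 19*c^2 + 158*c + 168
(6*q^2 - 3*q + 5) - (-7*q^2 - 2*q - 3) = 13*q^2 - q + 8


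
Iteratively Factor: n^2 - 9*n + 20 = (n - 5)*(n - 4)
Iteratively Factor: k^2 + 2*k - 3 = (k - 1)*(k + 3)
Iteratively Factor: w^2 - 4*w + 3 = (w - 1)*(w - 3)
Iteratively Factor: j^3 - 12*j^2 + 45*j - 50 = (j - 2)*(j^2 - 10*j + 25) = (j - 5)*(j - 2)*(j - 5)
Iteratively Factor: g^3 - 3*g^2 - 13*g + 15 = (g + 3)*(g^2 - 6*g + 5) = (g - 1)*(g + 3)*(g - 5)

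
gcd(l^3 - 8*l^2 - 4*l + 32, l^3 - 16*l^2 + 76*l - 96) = l^2 - 10*l + 16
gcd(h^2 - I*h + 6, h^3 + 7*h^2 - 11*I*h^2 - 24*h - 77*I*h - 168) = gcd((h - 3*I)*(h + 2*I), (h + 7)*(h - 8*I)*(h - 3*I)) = h - 3*I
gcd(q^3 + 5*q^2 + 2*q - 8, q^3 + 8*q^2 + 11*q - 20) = q^2 + 3*q - 4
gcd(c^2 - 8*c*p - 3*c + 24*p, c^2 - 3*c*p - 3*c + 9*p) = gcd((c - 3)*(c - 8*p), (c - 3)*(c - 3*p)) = c - 3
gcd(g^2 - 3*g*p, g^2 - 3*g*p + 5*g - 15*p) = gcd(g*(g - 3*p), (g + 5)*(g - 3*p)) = -g + 3*p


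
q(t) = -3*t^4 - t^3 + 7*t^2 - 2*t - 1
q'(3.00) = -311.00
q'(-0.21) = -4.96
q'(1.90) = -68.54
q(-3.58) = -351.02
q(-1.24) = 7.06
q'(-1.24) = -1.09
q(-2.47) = -49.95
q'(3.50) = -504.25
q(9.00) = -19864.00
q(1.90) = -25.49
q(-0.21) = -0.27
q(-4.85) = -1372.48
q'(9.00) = -8867.00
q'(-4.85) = 1228.54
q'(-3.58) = 460.02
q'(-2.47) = 125.95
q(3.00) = -214.00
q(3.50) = -415.31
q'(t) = -12*t^3 - 3*t^2 + 14*t - 2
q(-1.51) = 5.83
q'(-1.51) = 11.34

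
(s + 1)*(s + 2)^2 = s^3 + 5*s^2 + 8*s + 4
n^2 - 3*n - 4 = (n - 4)*(n + 1)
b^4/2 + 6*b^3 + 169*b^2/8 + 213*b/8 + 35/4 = (b/2 + 1)*(b + 1/2)*(b + 5/2)*(b + 7)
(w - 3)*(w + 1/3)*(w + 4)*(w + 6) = w^4 + 22*w^3/3 - 11*w^2/3 - 74*w - 24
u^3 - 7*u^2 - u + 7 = (u - 7)*(u - 1)*(u + 1)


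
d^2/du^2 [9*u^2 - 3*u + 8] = 18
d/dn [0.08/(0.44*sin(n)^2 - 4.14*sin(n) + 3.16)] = (0.3312 - 0.0704*sin(n))*cos(n)/(0.44*sin(n)^2 - 4.14*sin(n) + 3.16)^2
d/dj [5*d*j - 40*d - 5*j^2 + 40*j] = 5*d - 10*j + 40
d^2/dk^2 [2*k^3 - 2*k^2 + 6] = 12*k - 4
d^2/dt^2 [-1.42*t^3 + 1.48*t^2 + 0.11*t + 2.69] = 2.96 - 8.52*t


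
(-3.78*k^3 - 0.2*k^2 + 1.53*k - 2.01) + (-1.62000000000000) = -3.78*k^3 - 0.2*k^2 + 1.53*k - 3.63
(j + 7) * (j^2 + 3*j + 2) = j^3 + 10*j^2 + 23*j + 14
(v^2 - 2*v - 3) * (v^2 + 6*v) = v^4 + 4*v^3 - 15*v^2 - 18*v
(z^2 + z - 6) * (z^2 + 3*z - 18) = z^4 + 4*z^3 - 21*z^2 - 36*z + 108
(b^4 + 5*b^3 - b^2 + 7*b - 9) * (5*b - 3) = 5*b^5 + 22*b^4 - 20*b^3 + 38*b^2 - 66*b + 27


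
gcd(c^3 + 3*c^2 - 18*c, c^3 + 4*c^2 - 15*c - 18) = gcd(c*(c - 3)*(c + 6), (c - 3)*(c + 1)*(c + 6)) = c^2 + 3*c - 18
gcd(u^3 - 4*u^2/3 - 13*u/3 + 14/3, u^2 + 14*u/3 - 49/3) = u - 7/3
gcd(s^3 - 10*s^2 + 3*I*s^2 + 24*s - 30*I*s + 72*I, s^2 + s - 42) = s - 6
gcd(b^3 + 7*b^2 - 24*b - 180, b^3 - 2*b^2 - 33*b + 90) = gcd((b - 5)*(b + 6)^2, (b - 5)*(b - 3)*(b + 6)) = b^2 + b - 30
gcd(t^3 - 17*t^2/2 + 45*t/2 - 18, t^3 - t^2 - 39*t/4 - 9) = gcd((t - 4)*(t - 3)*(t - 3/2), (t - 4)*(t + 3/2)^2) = t - 4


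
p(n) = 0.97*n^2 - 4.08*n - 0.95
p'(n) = 1.94*n - 4.08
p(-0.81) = 2.99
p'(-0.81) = -5.65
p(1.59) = -4.98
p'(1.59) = -1.00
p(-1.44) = 6.94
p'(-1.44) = -6.87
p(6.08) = 10.10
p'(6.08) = 7.72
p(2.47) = -5.11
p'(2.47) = 0.71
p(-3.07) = 20.72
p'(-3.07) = -10.04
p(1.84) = -5.17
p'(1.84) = -0.51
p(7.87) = 27.02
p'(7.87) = 11.19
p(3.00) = -4.46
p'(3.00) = 1.74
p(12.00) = 89.77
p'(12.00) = 19.20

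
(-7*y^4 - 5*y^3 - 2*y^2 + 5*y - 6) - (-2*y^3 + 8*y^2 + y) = -7*y^4 - 3*y^3 - 10*y^2 + 4*y - 6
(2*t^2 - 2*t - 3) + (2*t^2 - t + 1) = 4*t^2 - 3*t - 2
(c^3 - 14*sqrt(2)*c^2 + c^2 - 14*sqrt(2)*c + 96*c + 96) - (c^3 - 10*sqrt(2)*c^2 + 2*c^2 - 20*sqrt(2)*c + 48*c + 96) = -4*sqrt(2)*c^2 - c^2 + 6*sqrt(2)*c + 48*c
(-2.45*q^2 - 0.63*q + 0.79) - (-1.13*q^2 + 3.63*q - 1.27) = -1.32*q^2 - 4.26*q + 2.06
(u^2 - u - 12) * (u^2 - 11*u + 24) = u^4 - 12*u^3 + 23*u^2 + 108*u - 288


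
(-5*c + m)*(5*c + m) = -25*c^2 + m^2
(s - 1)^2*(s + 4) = s^3 + 2*s^2 - 7*s + 4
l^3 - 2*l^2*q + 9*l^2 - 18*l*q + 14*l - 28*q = (l + 2)*(l + 7)*(l - 2*q)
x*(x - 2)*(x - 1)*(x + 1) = x^4 - 2*x^3 - x^2 + 2*x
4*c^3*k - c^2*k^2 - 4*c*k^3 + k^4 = k*(-4*c + k)*(-c + k)*(c + k)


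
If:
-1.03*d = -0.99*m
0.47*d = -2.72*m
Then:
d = 0.00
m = 0.00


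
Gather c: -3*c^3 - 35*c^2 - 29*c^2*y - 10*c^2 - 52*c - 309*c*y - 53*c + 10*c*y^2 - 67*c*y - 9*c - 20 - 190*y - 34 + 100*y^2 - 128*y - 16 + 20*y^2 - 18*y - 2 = -3*c^3 + c^2*(-29*y - 45) + c*(10*y^2 - 376*y - 114) + 120*y^2 - 336*y - 72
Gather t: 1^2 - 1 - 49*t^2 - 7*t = -49*t^2 - 7*t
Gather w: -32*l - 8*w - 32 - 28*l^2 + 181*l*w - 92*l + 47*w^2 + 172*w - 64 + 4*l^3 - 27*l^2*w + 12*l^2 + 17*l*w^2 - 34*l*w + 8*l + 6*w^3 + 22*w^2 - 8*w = 4*l^3 - 16*l^2 - 116*l + 6*w^3 + w^2*(17*l + 69) + w*(-27*l^2 + 147*l + 156) - 96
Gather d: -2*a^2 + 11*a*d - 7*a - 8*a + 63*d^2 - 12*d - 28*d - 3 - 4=-2*a^2 - 15*a + 63*d^2 + d*(11*a - 40) - 7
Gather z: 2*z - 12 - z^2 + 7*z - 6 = -z^2 + 9*z - 18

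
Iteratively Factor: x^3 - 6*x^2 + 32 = (x - 4)*(x^2 - 2*x - 8) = (x - 4)*(x + 2)*(x - 4)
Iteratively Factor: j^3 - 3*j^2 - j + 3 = (j - 1)*(j^2 - 2*j - 3) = (j - 3)*(j - 1)*(j + 1)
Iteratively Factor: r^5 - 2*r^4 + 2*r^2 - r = (r - 1)*(r^4 - r^3 - r^2 + r) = r*(r - 1)*(r^3 - r^2 - r + 1) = r*(r - 1)^2*(r^2 - 1) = r*(r - 1)^2*(r + 1)*(r - 1)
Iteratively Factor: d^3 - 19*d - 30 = (d + 3)*(d^2 - 3*d - 10) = (d + 2)*(d + 3)*(d - 5)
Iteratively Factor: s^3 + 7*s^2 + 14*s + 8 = (s + 4)*(s^2 + 3*s + 2) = (s + 2)*(s + 4)*(s + 1)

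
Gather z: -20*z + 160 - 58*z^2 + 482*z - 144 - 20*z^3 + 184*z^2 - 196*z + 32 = -20*z^3 + 126*z^2 + 266*z + 48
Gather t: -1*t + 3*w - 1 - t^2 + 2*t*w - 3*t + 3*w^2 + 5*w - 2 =-t^2 + t*(2*w - 4) + 3*w^2 + 8*w - 3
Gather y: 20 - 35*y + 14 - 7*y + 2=36 - 42*y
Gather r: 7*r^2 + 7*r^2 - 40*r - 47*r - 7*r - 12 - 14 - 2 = 14*r^2 - 94*r - 28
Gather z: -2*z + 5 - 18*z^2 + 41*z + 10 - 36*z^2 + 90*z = -54*z^2 + 129*z + 15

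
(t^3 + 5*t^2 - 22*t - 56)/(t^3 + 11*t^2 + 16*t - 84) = (t^2 - 2*t - 8)/(t^2 + 4*t - 12)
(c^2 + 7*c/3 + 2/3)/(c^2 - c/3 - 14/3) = (3*c + 1)/(3*c - 7)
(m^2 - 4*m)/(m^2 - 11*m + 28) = m/(m - 7)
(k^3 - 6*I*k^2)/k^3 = (k - 6*I)/k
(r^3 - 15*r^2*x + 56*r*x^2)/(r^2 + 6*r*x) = (r^2 - 15*r*x + 56*x^2)/(r + 6*x)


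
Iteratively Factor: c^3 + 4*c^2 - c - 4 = (c - 1)*(c^2 + 5*c + 4) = (c - 1)*(c + 1)*(c + 4)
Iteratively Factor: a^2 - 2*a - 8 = (a - 4)*(a + 2)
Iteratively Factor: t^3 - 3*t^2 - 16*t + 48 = (t - 3)*(t^2 - 16) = (t - 4)*(t - 3)*(t + 4)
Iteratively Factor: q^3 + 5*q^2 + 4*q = (q + 1)*(q^2 + 4*q) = (q + 1)*(q + 4)*(q)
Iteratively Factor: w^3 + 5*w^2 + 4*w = (w)*(w^2 + 5*w + 4) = w*(w + 4)*(w + 1)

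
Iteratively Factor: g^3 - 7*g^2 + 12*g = (g - 4)*(g^2 - 3*g) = g*(g - 4)*(g - 3)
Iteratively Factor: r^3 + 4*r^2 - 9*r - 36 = (r + 4)*(r^2 - 9) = (r - 3)*(r + 4)*(r + 3)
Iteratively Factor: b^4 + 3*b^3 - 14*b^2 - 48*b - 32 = (b + 1)*(b^3 + 2*b^2 - 16*b - 32) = (b + 1)*(b + 4)*(b^2 - 2*b - 8) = (b - 4)*(b + 1)*(b + 4)*(b + 2)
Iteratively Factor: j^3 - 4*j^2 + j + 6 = (j - 3)*(j^2 - j - 2) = (j - 3)*(j + 1)*(j - 2)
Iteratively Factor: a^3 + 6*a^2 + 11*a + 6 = (a + 2)*(a^2 + 4*a + 3) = (a + 1)*(a + 2)*(a + 3)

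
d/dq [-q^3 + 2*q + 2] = 2 - 3*q^2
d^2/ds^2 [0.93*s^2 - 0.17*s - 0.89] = 1.86000000000000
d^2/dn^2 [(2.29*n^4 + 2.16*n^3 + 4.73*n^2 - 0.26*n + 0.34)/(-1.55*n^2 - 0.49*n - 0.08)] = (-11.00345*n^6 - 10.43553*n^5 - 5.002734*n^4 + 6.49632999999999*n^3 - 2.065884*n^2 - 1.825764*n - 0.159876)/(3.723875*n^6 + 3.531675*n^5 + 1.693065*n^4 + 0.482209*n^3 + 0.087384*n^2 + 0.009408*n + 0.000512)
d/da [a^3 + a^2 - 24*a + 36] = 3*a^2 + 2*a - 24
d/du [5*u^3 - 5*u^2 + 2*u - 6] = 15*u^2 - 10*u + 2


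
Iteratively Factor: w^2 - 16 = (w - 4)*(w + 4)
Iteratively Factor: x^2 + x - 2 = (x - 1)*(x + 2)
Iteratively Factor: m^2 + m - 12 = (m - 3)*(m + 4)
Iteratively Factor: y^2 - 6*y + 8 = (y - 4)*(y - 2)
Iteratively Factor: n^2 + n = (n + 1)*(n)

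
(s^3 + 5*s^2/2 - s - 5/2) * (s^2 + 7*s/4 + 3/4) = s^5 + 17*s^4/4 + 33*s^3/8 - 19*s^2/8 - 41*s/8 - 15/8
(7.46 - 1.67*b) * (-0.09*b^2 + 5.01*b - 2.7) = 0.1503*b^3 - 9.0381*b^2 + 41.8836*b - 20.142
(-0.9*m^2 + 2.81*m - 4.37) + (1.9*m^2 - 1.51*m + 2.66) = 1.0*m^2 + 1.3*m - 1.71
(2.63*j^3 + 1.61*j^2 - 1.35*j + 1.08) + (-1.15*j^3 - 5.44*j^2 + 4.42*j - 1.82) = 1.48*j^3 - 3.83*j^2 + 3.07*j - 0.74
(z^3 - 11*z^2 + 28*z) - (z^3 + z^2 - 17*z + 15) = -12*z^2 + 45*z - 15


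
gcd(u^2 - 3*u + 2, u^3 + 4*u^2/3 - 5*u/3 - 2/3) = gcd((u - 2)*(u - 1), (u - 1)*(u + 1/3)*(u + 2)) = u - 1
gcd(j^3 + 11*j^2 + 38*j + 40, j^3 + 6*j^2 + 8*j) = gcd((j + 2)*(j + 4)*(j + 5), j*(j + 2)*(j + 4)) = j^2 + 6*j + 8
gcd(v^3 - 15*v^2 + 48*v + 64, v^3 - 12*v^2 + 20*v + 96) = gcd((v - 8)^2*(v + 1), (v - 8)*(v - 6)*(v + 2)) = v - 8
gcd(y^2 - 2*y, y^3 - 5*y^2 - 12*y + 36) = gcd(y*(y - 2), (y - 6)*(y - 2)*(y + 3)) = y - 2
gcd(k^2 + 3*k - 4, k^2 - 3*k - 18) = 1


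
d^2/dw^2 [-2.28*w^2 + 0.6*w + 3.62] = -4.56000000000000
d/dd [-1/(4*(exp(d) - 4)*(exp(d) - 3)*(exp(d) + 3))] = ((exp(d) - 4)*(exp(d) - 3) + (exp(d) - 4)*(exp(d) + 3) + (exp(d) - 3)*(exp(d) + 3))*exp(d)/(4*(exp(d) - 4)^2*(exp(d) - 3)^2*(exp(d) + 3)^2)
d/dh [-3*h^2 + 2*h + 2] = 2 - 6*h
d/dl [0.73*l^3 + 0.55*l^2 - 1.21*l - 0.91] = 2.19*l^2 + 1.1*l - 1.21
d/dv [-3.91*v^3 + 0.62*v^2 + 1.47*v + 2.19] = -11.73*v^2 + 1.24*v + 1.47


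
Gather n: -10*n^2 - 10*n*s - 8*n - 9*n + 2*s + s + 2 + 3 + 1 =-10*n^2 + n*(-10*s - 17) + 3*s + 6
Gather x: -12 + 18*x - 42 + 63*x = 81*x - 54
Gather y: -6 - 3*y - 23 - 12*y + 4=-15*y - 25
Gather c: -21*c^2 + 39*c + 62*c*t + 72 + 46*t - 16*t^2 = -21*c^2 + c*(62*t + 39) - 16*t^2 + 46*t + 72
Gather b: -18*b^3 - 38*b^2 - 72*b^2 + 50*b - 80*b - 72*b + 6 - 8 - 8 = -18*b^3 - 110*b^2 - 102*b - 10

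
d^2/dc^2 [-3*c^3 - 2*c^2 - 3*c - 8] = -18*c - 4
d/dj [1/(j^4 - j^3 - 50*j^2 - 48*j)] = (-4*j^3 + 3*j^2 + 100*j + 48)/(j^2*(-j^3 + j^2 + 50*j + 48)^2)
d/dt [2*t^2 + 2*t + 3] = 4*t + 2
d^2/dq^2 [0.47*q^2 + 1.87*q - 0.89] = 0.940000000000000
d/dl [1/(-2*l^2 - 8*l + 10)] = (l + 2)/(l^2 + 4*l - 5)^2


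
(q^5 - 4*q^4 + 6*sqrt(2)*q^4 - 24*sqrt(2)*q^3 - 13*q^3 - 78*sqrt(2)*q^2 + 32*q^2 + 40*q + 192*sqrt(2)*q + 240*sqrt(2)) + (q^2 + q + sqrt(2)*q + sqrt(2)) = q^5 - 4*q^4 + 6*sqrt(2)*q^4 - 24*sqrt(2)*q^3 - 13*q^3 - 78*sqrt(2)*q^2 + 33*q^2 + 41*q + 193*sqrt(2)*q + 241*sqrt(2)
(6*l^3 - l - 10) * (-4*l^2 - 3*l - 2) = -24*l^5 - 18*l^4 - 8*l^3 + 43*l^2 + 32*l + 20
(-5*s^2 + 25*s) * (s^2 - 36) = -5*s^4 + 25*s^3 + 180*s^2 - 900*s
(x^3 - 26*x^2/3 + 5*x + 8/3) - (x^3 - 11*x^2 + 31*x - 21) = 7*x^2/3 - 26*x + 71/3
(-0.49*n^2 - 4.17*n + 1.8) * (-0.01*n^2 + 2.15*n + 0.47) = 0.0049*n^4 - 1.0118*n^3 - 9.2138*n^2 + 1.9101*n + 0.846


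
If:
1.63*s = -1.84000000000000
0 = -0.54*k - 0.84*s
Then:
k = 1.76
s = -1.13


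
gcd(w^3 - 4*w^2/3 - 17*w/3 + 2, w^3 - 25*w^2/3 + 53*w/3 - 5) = w^2 - 10*w/3 + 1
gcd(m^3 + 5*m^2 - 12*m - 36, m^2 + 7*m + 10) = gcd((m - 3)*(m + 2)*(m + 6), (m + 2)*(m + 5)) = m + 2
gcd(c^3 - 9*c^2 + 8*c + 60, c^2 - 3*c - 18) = c - 6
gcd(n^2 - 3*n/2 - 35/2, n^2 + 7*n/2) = n + 7/2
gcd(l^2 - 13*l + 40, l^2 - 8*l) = l - 8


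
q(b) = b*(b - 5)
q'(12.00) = 19.00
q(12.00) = 84.00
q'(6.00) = 7.00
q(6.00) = 6.00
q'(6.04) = 7.08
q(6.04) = 6.28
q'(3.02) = 1.04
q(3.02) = -5.98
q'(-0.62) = -6.24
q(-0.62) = 3.48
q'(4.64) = 4.28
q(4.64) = -1.67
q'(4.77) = 4.54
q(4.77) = -1.10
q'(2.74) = 0.48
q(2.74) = -6.19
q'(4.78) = 4.56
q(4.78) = -1.05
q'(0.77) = -3.46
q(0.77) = -3.26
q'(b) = 2*b - 5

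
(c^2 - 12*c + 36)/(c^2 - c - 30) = (c - 6)/(c + 5)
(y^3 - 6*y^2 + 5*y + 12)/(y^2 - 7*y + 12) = y + 1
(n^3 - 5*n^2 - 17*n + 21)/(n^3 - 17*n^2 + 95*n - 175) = (n^2 + 2*n - 3)/(n^2 - 10*n + 25)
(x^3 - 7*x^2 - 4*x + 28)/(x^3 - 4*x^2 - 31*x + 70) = (x + 2)/(x + 5)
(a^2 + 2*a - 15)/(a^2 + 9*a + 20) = (a - 3)/(a + 4)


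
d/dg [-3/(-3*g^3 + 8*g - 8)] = 3*(8 - 9*g^2)/(3*g^3 - 8*g + 8)^2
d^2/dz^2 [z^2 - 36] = 2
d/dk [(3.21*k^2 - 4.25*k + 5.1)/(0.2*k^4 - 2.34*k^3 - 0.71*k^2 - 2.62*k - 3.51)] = (-1.284*k^5 + 10.0614*k^4 - 23.97*k^3 + 24.3743*k^2 - 15.2922*k + 28.2795)/(0.04*k^8 - 0.936*k^7 + 5.1916*k^6 + 2.2748*k^5 + 11.3617*k^4 + 20.1472*k^3 + 11.8486*k^2 + 18.3924*k + 12.3201)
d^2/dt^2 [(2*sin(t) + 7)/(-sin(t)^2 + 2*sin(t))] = 2*(sin(t)^2 + 16*sin(t) - 23 - 7/sin(t) + 42/sin(t)^2 - 28/sin(t)^3)/(sin(t) - 2)^3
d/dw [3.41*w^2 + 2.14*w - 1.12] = 6.82*w + 2.14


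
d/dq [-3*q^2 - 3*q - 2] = -6*q - 3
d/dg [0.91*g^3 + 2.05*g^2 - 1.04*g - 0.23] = 2.73*g^2 + 4.1*g - 1.04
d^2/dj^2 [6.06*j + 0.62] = 0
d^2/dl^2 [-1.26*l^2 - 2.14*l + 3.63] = -2.52000000000000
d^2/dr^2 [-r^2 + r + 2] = -2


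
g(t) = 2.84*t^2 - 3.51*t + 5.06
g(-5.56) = 112.37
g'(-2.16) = -15.78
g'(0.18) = -2.49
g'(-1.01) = -9.25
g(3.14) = 22.04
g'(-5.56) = -35.09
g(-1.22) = 13.57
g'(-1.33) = -11.06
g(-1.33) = 14.75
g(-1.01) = 11.50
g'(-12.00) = -71.67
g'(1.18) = 3.19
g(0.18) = 4.52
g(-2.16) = 25.89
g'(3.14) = 14.33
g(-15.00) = 696.71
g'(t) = 5.68*t - 3.51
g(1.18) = 4.87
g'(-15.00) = -88.71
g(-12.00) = 456.14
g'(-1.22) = -10.44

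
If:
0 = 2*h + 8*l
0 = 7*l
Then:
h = 0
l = 0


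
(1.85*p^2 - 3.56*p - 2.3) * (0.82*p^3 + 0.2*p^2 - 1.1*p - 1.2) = 1.517*p^5 - 2.5492*p^4 - 4.633*p^3 + 1.236*p^2 + 6.802*p + 2.76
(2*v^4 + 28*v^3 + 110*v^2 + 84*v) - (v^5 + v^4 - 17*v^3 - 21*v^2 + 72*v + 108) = -v^5 + v^4 + 45*v^3 + 131*v^2 + 12*v - 108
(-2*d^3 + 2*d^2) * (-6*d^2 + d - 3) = 12*d^5 - 14*d^4 + 8*d^3 - 6*d^2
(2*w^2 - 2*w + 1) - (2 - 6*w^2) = 8*w^2 - 2*w - 1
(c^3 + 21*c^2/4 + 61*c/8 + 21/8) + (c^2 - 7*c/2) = c^3 + 25*c^2/4 + 33*c/8 + 21/8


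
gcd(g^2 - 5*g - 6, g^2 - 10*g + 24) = g - 6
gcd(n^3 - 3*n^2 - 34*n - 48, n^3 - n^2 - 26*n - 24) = 1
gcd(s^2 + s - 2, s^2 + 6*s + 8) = s + 2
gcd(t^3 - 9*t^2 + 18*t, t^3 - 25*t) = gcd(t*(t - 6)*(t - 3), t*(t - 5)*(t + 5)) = t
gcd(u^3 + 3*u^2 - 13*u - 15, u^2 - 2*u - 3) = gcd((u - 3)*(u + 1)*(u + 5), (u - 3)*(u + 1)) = u^2 - 2*u - 3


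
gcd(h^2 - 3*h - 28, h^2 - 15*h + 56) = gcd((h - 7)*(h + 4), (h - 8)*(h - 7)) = h - 7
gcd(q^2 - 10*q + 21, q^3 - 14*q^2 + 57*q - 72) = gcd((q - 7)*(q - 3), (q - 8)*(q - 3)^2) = q - 3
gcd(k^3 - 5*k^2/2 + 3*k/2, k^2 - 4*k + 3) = k - 1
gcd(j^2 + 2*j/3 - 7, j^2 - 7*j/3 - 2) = 1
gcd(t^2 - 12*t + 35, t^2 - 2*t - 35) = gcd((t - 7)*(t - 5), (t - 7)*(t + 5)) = t - 7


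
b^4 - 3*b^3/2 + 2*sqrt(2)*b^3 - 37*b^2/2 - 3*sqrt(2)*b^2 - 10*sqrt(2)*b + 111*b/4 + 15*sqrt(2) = (b - 3/2)*(b - 5*sqrt(2)/2)*(b + sqrt(2)/2)*(b + 4*sqrt(2))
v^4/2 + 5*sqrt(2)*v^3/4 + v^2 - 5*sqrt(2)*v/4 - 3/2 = (v/2 + sqrt(2)/2)*(v - 1)*(v + 1)*(v + 3*sqrt(2)/2)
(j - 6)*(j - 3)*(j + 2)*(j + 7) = j^4 - 49*j^2 + 36*j + 252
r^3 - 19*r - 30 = (r - 5)*(r + 2)*(r + 3)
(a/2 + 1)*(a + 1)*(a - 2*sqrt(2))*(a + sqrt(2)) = a^4/2 - sqrt(2)*a^3/2 + 3*a^3/2 - 3*sqrt(2)*a^2/2 - a^2 - 6*a - sqrt(2)*a - 4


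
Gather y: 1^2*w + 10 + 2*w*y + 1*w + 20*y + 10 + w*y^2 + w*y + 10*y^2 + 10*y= 2*w + y^2*(w + 10) + y*(3*w + 30) + 20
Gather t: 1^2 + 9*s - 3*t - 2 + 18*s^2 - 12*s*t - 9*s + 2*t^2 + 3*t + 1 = 18*s^2 - 12*s*t + 2*t^2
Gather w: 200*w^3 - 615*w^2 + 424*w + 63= 200*w^3 - 615*w^2 + 424*w + 63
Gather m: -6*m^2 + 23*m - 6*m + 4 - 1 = -6*m^2 + 17*m + 3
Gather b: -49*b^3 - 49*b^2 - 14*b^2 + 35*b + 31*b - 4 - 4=-49*b^3 - 63*b^2 + 66*b - 8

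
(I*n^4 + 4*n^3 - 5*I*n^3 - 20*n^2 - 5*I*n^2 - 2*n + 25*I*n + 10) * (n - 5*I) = I*n^5 + 9*n^4 - 5*I*n^4 - 45*n^3 - 25*I*n^3 - 27*n^2 + 125*I*n^2 + 135*n + 10*I*n - 50*I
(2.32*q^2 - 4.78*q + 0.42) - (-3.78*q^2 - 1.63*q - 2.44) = 6.1*q^2 - 3.15*q + 2.86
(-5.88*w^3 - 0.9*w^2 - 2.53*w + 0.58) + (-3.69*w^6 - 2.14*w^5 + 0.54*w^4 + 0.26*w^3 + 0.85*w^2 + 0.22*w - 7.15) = -3.69*w^6 - 2.14*w^5 + 0.54*w^4 - 5.62*w^3 - 0.05*w^2 - 2.31*w - 6.57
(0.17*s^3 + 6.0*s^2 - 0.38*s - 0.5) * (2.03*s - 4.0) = 0.3451*s^4 + 11.5*s^3 - 24.7714*s^2 + 0.505*s + 2.0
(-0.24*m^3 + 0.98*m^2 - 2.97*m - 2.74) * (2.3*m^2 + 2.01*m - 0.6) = -0.552*m^5 + 1.7716*m^4 - 4.7172*m^3 - 12.8597*m^2 - 3.7254*m + 1.644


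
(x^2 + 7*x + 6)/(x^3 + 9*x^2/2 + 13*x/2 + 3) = 2*(x + 6)/(2*x^2 + 7*x + 6)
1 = 1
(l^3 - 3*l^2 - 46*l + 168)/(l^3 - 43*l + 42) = (l - 4)/(l - 1)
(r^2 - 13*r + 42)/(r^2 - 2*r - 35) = (r - 6)/(r + 5)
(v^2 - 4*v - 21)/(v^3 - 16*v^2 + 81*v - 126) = (v + 3)/(v^2 - 9*v + 18)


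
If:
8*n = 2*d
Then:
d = 4*n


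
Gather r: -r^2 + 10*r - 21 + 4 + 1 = -r^2 + 10*r - 16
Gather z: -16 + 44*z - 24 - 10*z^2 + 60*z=-10*z^2 + 104*z - 40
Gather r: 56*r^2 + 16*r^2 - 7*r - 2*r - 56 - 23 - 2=72*r^2 - 9*r - 81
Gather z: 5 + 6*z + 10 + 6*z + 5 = 12*z + 20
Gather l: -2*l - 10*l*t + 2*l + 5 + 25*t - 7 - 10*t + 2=-10*l*t + 15*t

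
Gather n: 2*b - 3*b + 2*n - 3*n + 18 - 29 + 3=-b - n - 8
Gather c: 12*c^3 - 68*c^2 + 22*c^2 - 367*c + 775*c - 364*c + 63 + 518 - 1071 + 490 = 12*c^3 - 46*c^2 + 44*c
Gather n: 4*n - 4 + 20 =4*n + 16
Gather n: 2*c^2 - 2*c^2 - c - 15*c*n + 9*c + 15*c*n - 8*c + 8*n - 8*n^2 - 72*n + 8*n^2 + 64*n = 0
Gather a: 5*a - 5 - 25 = 5*a - 30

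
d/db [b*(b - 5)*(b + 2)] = 3*b^2 - 6*b - 10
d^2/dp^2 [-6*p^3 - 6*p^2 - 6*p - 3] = -36*p - 12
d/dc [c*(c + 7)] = 2*c + 7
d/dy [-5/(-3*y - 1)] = -15/(3*y + 1)^2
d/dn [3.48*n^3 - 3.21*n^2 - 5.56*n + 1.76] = 10.44*n^2 - 6.42*n - 5.56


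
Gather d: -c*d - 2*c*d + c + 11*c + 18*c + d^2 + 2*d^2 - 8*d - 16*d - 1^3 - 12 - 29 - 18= 30*c + 3*d^2 + d*(-3*c - 24) - 60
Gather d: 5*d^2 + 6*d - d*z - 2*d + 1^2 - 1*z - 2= 5*d^2 + d*(4 - z) - z - 1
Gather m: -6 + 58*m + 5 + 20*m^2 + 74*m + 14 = 20*m^2 + 132*m + 13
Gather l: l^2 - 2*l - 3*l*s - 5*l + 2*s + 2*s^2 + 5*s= l^2 + l*(-3*s - 7) + 2*s^2 + 7*s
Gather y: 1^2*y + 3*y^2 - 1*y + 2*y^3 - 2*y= 2*y^3 + 3*y^2 - 2*y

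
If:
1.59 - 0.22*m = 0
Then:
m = 7.23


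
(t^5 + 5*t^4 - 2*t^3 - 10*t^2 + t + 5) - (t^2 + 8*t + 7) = t^5 + 5*t^4 - 2*t^3 - 11*t^2 - 7*t - 2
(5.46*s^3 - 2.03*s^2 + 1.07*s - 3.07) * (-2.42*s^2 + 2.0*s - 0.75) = -13.2132*s^5 + 15.8326*s^4 - 10.7444*s^3 + 11.0919*s^2 - 6.9425*s + 2.3025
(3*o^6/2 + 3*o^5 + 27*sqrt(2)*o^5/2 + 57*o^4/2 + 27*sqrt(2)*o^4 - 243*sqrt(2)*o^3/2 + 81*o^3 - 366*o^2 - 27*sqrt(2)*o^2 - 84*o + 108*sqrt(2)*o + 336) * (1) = 3*o^6/2 + 3*o^5 + 27*sqrt(2)*o^5/2 + 57*o^4/2 + 27*sqrt(2)*o^4 - 243*sqrt(2)*o^3/2 + 81*o^3 - 366*o^2 - 27*sqrt(2)*o^2 - 84*o + 108*sqrt(2)*o + 336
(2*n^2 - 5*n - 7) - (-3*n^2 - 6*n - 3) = 5*n^2 + n - 4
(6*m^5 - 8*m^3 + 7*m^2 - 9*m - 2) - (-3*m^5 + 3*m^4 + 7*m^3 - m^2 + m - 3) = 9*m^5 - 3*m^4 - 15*m^3 + 8*m^2 - 10*m + 1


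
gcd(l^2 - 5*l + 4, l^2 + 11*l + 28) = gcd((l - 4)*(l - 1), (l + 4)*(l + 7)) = 1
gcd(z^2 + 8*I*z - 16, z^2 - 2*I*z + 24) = z + 4*I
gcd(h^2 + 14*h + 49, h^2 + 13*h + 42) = h + 7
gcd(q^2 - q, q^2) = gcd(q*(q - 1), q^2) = q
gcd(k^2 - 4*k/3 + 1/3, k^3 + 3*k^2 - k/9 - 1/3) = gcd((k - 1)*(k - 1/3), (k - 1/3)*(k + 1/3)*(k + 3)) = k - 1/3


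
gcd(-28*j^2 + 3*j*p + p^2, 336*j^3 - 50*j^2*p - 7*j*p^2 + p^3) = 7*j + p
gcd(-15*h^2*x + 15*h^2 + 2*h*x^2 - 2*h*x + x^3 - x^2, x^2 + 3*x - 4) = x - 1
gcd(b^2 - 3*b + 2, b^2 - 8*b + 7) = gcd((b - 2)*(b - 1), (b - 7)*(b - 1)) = b - 1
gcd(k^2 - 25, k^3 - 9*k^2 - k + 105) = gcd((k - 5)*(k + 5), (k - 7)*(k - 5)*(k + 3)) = k - 5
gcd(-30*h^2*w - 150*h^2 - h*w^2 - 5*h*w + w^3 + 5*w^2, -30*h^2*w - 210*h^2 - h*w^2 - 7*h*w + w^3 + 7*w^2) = -30*h^2 - h*w + w^2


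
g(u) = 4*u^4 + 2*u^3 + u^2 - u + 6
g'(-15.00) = -52681.00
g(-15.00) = 195996.00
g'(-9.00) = -11197.00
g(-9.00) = 24882.00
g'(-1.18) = -21.29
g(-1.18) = 13.04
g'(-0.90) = -9.60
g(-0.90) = 8.88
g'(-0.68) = -4.62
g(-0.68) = 7.37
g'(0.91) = 17.85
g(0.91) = 10.17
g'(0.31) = 0.67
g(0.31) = 5.88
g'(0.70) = 8.83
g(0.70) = 7.44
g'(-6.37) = -3905.88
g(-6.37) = 6121.94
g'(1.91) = 136.19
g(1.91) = 74.91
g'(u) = 16*u^3 + 6*u^2 + 2*u - 1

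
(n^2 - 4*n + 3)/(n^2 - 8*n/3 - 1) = 3*(n - 1)/(3*n + 1)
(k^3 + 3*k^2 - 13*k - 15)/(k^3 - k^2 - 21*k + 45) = (k + 1)/(k - 3)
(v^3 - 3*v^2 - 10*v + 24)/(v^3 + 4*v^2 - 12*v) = (v^2 - v - 12)/(v*(v + 6))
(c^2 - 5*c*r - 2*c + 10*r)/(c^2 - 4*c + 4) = (c - 5*r)/(c - 2)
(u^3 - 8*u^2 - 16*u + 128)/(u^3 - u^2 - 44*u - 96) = (u - 4)/(u + 3)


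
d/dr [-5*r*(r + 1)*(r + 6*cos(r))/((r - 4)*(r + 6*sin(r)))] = 5*(r*(r - 4)*(r + 1)*(r + 6*cos(r))*(6*cos(r) + 1) + r*(r + 1)*(r + 6*sin(r))*(r + 6*cos(r)) + (r - 4)*(r + 6*sin(r))*(r*(r + 1)*(6*sin(r) - 1) - r*(r + 6*cos(r)) - (r + 1)*(r + 6*cos(r))))/((r - 4)^2*(r + 6*sin(r))^2)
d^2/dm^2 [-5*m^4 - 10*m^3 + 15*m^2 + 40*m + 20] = -60*m^2 - 60*m + 30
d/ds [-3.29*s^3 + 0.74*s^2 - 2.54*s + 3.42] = -9.87*s^2 + 1.48*s - 2.54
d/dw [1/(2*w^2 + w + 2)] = (-4*w - 1)/(2*w^2 + w + 2)^2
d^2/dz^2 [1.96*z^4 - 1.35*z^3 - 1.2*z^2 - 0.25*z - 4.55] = 23.52*z^2 - 8.1*z - 2.4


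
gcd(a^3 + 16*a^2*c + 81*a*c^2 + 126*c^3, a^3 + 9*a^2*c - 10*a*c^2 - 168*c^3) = a^2 + 13*a*c + 42*c^2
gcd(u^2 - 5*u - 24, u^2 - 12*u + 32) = u - 8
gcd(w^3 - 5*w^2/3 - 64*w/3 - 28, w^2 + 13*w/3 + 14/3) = w^2 + 13*w/3 + 14/3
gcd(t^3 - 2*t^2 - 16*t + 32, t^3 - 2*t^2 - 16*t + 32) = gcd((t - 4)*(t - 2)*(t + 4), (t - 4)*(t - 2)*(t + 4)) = t^3 - 2*t^2 - 16*t + 32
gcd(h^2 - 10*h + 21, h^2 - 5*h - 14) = h - 7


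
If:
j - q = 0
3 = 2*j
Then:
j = 3/2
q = 3/2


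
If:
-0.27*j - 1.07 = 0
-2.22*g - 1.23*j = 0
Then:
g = 2.20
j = -3.96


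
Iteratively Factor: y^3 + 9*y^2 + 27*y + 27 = (y + 3)*(y^2 + 6*y + 9) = (y + 3)^2*(y + 3)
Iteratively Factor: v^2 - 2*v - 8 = (v - 4)*(v + 2)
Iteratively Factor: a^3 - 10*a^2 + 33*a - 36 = (a - 3)*(a^2 - 7*a + 12) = (a - 4)*(a - 3)*(a - 3)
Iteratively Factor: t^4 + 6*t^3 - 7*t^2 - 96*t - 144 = (t + 3)*(t^3 + 3*t^2 - 16*t - 48) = (t + 3)*(t + 4)*(t^2 - t - 12) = (t + 3)^2*(t + 4)*(t - 4)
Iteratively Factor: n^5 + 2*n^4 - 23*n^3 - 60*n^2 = (n + 3)*(n^4 - n^3 - 20*n^2) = n*(n + 3)*(n^3 - n^2 - 20*n) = n^2*(n + 3)*(n^2 - n - 20) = n^2*(n + 3)*(n + 4)*(n - 5)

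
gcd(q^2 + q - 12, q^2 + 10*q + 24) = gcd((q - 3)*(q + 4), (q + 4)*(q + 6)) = q + 4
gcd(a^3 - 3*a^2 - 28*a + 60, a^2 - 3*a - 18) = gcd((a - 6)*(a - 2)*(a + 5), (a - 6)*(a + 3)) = a - 6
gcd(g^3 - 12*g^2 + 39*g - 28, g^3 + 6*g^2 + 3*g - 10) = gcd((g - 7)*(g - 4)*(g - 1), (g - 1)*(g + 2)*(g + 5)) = g - 1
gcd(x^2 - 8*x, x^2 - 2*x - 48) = x - 8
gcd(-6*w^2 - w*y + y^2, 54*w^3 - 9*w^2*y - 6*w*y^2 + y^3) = -3*w + y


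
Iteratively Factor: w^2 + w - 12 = (w - 3)*(w + 4)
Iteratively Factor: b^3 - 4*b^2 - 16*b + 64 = (b + 4)*(b^2 - 8*b + 16) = (b - 4)*(b + 4)*(b - 4)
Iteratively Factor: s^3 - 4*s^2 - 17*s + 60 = (s - 3)*(s^2 - s - 20) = (s - 3)*(s + 4)*(s - 5)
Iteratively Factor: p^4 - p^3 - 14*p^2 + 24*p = (p - 3)*(p^3 + 2*p^2 - 8*p) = (p - 3)*(p - 2)*(p^2 + 4*p) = p*(p - 3)*(p - 2)*(p + 4)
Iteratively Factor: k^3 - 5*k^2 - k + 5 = (k + 1)*(k^2 - 6*k + 5) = (k - 5)*(k + 1)*(k - 1)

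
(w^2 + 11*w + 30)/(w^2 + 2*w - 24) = (w + 5)/(w - 4)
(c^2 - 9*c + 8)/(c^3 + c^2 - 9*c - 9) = (c^2 - 9*c + 8)/(c^3 + c^2 - 9*c - 9)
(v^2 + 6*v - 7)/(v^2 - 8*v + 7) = (v + 7)/(v - 7)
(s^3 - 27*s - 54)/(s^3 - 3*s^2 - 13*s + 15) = (s^2 - 3*s - 18)/(s^2 - 6*s + 5)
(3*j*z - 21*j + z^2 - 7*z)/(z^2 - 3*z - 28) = (3*j + z)/(z + 4)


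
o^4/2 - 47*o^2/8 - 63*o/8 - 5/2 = (o/2 + 1/2)*(o - 4)*(o + 1/2)*(o + 5/2)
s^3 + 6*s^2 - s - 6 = (s - 1)*(s + 1)*(s + 6)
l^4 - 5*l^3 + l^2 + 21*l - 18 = (l - 3)^2*(l - 1)*(l + 2)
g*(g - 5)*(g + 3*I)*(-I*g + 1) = -I*g^4 + 4*g^3 + 5*I*g^3 - 20*g^2 + 3*I*g^2 - 15*I*g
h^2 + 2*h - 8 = (h - 2)*(h + 4)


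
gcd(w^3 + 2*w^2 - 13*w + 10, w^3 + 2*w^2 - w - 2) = w - 1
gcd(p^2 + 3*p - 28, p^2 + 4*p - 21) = p + 7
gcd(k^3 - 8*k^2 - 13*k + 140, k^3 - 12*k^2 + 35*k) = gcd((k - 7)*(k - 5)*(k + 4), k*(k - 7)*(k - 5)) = k^2 - 12*k + 35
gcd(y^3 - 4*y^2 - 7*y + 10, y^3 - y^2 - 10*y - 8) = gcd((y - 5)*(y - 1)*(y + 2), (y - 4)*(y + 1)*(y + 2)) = y + 2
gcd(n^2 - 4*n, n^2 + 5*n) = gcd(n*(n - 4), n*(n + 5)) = n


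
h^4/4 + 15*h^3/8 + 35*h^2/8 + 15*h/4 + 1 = (h/4 + 1/2)*(h + 1/2)*(h + 1)*(h + 4)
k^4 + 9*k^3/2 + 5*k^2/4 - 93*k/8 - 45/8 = (k - 3/2)*(k + 1/2)*(k + 5/2)*(k + 3)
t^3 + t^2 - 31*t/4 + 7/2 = (t - 2)*(t - 1/2)*(t + 7/2)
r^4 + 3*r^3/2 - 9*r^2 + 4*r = r*(r - 2)*(r - 1/2)*(r + 4)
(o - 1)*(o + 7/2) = o^2 + 5*o/2 - 7/2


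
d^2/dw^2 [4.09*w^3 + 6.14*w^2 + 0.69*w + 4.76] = 24.54*w + 12.28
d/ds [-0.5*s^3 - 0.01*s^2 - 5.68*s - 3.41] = -1.5*s^2 - 0.02*s - 5.68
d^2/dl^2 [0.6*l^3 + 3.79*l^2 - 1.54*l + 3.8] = 3.6*l + 7.58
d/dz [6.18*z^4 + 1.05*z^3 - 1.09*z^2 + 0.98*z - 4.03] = 24.72*z^3 + 3.15*z^2 - 2.18*z + 0.98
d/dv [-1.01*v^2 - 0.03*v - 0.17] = -2.02*v - 0.03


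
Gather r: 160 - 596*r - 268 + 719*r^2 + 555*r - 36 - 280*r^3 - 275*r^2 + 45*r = -280*r^3 + 444*r^2 + 4*r - 144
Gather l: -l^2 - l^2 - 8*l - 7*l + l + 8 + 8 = -2*l^2 - 14*l + 16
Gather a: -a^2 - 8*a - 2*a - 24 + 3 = -a^2 - 10*a - 21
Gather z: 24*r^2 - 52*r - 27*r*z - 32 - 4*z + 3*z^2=24*r^2 - 52*r + 3*z^2 + z*(-27*r - 4) - 32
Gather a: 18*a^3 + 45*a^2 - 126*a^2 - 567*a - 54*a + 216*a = 18*a^3 - 81*a^2 - 405*a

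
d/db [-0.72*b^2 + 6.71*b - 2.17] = 6.71 - 1.44*b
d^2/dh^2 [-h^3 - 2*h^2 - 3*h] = -6*h - 4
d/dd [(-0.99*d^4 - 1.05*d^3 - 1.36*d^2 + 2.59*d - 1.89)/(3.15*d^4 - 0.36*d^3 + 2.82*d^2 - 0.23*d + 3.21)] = (3.6639*d^6 + 2.9844*d^5 - 27.243*d^4 + 13.4502*d^3 - 19.1437*d^2 + 1.9284*d + 7.8792)/(9.9225*d^8 - 2.268*d^7 + 17.8956*d^6 - 3.4794*d^5 + 28.341*d^4 - 3.6084*d^3 + 18.1573*d^2 - 1.4766*d + 10.3041)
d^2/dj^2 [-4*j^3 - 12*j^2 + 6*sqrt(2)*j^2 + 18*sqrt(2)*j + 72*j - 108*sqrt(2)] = -24*j - 24 + 12*sqrt(2)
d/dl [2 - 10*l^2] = -20*l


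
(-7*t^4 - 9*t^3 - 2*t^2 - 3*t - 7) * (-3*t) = 21*t^5 + 27*t^4 + 6*t^3 + 9*t^2 + 21*t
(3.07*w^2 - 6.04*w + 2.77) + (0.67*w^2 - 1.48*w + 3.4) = 3.74*w^2 - 7.52*w + 6.17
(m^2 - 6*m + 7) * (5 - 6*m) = -6*m^3 + 41*m^2 - 72*m + 35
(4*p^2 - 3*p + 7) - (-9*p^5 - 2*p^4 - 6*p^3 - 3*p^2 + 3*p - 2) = 9*p^5 + 2*p^4 + 6*p^3 + 7*p^2 - 6*p + 9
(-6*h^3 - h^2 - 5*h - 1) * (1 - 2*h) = 12*h^4 - 4*h^3 + 9*h^2 - 3*h - 1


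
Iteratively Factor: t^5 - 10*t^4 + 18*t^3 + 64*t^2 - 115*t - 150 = (t - 5)*(t^4 - 5*t^3 - 7*t^2 + 29*t + 30) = (t - 5)^2*(t^3 - 7*t - 6) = (t - 5)^2*(t + 1)*(t^2 - t - 6) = (t - 5)^2*(t - 3)*(t + 1)*(t + 2)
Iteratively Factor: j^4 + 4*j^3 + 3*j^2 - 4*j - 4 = (j + 2)*(j^3 + 2*j^2 - j - 2) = (j - 1)*(j + 2)*(j^2 + 3*j + 2) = (j - 1)*(j + 2)^2*(j + 1)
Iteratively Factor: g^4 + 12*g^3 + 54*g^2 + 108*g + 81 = (g + 3)*(g^3 + 9*g^2 + 27*g + 27) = (g + 3)^2*(g^2 + 6*g + 9) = (g + 3)^3*(g + 3)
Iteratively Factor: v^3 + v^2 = (v + 1)*(v^2) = v*(v + 1)*(v)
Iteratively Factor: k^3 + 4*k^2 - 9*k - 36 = (k + 4)*(k^2 - 9) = (k - 3)*(k + 4)*(k + 3)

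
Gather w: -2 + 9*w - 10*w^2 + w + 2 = -10*w^2 + 10*w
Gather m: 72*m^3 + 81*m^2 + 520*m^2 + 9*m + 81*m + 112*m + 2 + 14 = 72*m^3 + 601*m^2 + 202*m + 16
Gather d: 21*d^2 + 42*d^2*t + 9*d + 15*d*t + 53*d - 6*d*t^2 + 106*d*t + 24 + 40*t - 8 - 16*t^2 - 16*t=d^2*(42*t + 21) + d*(-6*t^2 + 121*t + 62) - 16*t^2 + 24*t + 16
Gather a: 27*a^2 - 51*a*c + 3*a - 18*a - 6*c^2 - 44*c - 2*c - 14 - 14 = 27*a^2 + a*(-51*c - 15) - 6*c^2 - 46*c - 28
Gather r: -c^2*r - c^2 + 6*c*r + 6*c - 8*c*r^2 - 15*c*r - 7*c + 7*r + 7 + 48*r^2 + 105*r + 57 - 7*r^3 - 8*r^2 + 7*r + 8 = -c^2 - c - 7*r^3 + r^2*(40 - 8*c) + r*(-c^2 - 9*c + 119) + 72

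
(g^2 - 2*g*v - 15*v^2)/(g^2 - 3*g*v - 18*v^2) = (-g + 5*v)/(-g + 6*v)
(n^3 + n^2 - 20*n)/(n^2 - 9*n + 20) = n*(n + 5)/(n - 5)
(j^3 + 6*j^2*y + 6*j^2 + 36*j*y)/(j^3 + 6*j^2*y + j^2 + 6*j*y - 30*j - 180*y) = j/(j - 5)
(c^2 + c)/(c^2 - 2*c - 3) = c/(c - 3)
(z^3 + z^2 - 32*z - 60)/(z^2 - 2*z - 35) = (z^2 - 4*z - 12)/(z - 7)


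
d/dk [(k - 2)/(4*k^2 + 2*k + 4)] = (2*k^2 + k - (k - 2)*(4*k + 1) + 2)/(2*(2*k^2 + k + 2)^2)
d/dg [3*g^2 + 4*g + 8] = 6*g + 4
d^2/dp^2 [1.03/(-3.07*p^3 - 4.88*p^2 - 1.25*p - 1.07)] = ((18.9726*p + 10.0528)*(3.07*p^3 + 4.88*p^2 + 1.25*p + 1.07) - 1.03*(9.21*p^2 + 9.76*p + 1.25)*(18.42*p^2 + 19.52*p + 2.5))/(3.07*p^3 + 4.88*p^2 + 1.25*p + 1.07)^3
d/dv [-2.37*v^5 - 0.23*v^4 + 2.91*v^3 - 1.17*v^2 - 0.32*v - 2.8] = -11.85*v^4 - 0.92*v^3 + 8.73*v^2 - 2.34*v - 0.32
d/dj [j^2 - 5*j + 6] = 2*j - 5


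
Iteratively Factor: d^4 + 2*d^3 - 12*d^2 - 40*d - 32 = (d - 4)*(d^3 + 6*d^2 + 12*d + 8) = (d - 4)*(d + 2)*(d^2 + 4*d + 4) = (d - 4)*(d + 2)^2*(d + 2)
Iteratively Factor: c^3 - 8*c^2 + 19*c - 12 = (c - 4)*(c^2 - 4*c + 3) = (c - 4)*(c - 1)*(c - 3)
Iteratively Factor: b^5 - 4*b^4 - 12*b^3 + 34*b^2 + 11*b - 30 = (b - 2)*(b^4 - 2*b^3 - 16*b^2 + 2*b + 15) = (b - 2)*(b + 1)*(b^3 - 3*b^2 - 13*b + 15) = (b - 2)*(b + 1)*(b + 3)*(b^2 - 6*b + 5) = (b - 5)*(b - 2)*(b + 1)*(b + 3)*(b - 1)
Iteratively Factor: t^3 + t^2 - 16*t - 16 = (t + 1)*(t^2 - 16) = (t + 1)*(t + 4)*(t - 4)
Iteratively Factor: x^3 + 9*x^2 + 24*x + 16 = (x + 4)*(x^2 + 5*x + 4) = (x + 4)^2*(x + 1)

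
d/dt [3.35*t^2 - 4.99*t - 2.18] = 6.7*t - 4.99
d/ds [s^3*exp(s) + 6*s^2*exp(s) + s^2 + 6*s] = s^3*exp(s) + 9*s^2*exp(s) + 12*s*exp(s) + 2*s + 6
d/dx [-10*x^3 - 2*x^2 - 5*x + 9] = -30*x^2 - 4*x - 5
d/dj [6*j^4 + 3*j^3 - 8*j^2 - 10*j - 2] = 24*j^3 + 9*j^2 - 16*j - 10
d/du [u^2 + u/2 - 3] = 2*u + 1/2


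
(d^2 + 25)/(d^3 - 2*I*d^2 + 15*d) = (d + 5*I)/(d*(d + 3*I))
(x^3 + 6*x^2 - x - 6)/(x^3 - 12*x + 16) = (x^3 + 6*x^2 - x - 6)/(x^3 - 12*x + 16)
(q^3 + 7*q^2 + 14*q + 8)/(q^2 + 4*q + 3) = (q^2 + 6*q + 8)/(q + 3)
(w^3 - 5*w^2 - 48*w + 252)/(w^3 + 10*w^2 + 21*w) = (w^2 - 12*w + 36)/(w*(w + 3))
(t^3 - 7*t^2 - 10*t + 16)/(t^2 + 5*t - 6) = (t^2 - 6*t - 16)/(t + 6)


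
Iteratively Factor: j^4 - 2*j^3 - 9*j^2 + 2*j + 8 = (j - 1)*(j^3 - j^2 - 10*j - 8) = (j - 1)*(j + 2)*(j^2 - 3*j - 4) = (j - 4)*(j - 1)*(j + 2)*(j + 1)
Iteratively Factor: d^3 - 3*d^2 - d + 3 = (d - 3)*(d^2 - 1) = (d - 3)*(d + 1)*(d - 1)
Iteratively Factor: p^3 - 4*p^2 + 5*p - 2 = (p - 1)*(p^2 - 3*p + 2) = (p - 1)^2*(p - 2)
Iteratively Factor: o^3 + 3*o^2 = (o + 3)*(o^2) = o*(o + 3)*(o)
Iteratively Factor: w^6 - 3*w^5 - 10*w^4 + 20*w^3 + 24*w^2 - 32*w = (w)*(w^5 - 3*w^4 - 10*w^3 + 20*w^2 + 24*w - 32) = w*(w - 1)*(w^4 - 2*w^3 - 12*w^2 + 8*w + 32) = w*(w - 1)*(w + 2)*(w^3 - 4*w^2 - 4*w + 16) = w*(w - 4)*(w - 1)*(w + 2)*(w^2 - 4) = w*(w - 4)*(w - 1)*(w + 2)^2*(w - 2)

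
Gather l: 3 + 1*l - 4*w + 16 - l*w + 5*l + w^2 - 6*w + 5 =l*(6 - w) + w^2 - 10*w + 24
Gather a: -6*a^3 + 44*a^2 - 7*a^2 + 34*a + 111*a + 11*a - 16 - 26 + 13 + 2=-6*a^3 + 37*a^2 + 156*a - 27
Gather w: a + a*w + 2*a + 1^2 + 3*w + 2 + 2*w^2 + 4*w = 3*a + 2*w^2 + w*(a + 7) + 3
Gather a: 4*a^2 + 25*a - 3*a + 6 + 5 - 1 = 4*a^2 + 22*a + 10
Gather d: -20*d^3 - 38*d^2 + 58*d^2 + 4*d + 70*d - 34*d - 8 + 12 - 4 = -20*d^3 + 20*d^2 + 40*d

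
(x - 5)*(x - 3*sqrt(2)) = x^2 - 5*x - 3*sqrt(2)*x + 15*sqrt(2)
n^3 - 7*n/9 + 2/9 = (n - 2/3)*(n - 1/3)*(n + 1)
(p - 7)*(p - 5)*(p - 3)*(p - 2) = p^4 - 17*p^3 + 101*p^2 - 247*p + 210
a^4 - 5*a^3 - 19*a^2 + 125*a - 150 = (a - 5)*(a - 3)*(a - 2)*(a + 5)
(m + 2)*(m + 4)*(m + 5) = m^3 + 11*m^2 + 38*m + 40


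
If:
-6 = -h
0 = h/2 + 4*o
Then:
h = 6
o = -3/4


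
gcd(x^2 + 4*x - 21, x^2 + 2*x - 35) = x + 7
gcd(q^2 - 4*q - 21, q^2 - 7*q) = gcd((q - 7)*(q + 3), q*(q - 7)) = q - 7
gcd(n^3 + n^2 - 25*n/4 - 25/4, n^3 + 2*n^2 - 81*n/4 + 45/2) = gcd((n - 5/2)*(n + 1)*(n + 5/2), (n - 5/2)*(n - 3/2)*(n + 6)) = n - 5/2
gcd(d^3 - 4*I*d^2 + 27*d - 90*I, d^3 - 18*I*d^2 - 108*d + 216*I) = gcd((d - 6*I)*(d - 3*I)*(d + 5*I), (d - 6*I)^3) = d - 6*I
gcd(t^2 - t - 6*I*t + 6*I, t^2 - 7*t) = 1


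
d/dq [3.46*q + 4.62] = 3.46000000000000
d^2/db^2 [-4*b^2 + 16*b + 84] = -8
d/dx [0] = 0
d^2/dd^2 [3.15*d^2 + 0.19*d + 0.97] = 6.30000000000000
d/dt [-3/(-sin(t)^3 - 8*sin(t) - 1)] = 3*(3*cos(t)^2 - 11)*cos(t)/(sin(t)^3 + 8*sin(t) + 1)^2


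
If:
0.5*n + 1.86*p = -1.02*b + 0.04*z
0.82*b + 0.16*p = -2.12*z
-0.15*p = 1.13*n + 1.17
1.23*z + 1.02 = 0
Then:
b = 2.35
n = -0.89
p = -1.07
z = -0.83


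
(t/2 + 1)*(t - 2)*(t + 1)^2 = t^4/2 + t^3 - 3*t^2/2 - 4*t - 2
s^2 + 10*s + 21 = (s + 3)*(s + 7)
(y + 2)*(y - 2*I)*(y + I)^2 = y^4 + 2*y^3 + 3*y^2 + 6*y + 2*I*y + 4*I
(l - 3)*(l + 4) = l^2 + l - 12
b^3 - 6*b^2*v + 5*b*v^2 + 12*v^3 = (b - 4*v)*(b - 3*v)*(b + v)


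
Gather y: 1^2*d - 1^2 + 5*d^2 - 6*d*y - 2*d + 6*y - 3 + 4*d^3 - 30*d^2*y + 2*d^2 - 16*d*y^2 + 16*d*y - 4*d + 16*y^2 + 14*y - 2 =4*d^3 + 7*d^2 - 5*d + y^2*(16 - 16*d) + y*(-30*d^2 + 10*d + 20) - 6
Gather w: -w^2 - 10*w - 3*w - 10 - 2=-w^2 - 13*w - 12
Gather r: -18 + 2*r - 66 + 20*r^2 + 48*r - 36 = 20*r^2 + 50*r - 120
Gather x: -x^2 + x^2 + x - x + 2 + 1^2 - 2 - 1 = 0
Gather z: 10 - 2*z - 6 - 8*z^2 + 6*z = -8*z^2 + 4*z + 4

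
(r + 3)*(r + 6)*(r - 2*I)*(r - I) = r^4 + 9*r^3 - 3*I*r^3 + 16*r^2 - 27*I*r^2 - 18*r - 54*I*r - 36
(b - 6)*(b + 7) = b^2 + b - 42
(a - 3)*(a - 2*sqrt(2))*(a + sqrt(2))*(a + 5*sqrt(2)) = a^4 - 3*a^3 + 4*sqrt(2)*a^3 - 12*sqrt(2)*a^2 - 14*a^2 - 20*sqrt(2)*a + 42*a + 60*sqrt(2)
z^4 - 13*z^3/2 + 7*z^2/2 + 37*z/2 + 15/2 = (z - 5)*(z - 3)*(z + 1/2)*(z + 1)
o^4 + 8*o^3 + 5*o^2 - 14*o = o*(o - 1)*(o + 2)*(o + 7)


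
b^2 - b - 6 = (b - 3)*(b + 2)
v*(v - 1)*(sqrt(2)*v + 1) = sqrt(2)*v^3 - sqrt(2)*v^2 + v^2 - v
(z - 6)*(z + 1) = z^2 - 5*z - 6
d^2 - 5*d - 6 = (d - 6)*(d + 1)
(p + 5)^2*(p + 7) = p^3 + 17*p^2 + 95*p + 175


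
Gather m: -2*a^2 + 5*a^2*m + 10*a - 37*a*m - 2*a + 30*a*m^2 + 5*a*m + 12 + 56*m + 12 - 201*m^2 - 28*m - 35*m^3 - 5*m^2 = -2*a^2 + 8*a - 35*m^3 + m^2*(30*a - 206) + m*(5*a^2 - 32*a + 28) + 24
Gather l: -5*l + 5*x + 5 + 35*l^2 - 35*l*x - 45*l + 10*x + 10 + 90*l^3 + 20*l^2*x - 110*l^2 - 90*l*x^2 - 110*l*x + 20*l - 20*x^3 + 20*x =90*l^3 + l^2*(20*x - 75) + l*(-90*x^2 - 145*x - 30) - 20*x^3 + 35*x + 15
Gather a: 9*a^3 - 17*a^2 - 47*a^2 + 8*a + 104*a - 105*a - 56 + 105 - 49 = 9*a^3 - 64*a^2 + 7*a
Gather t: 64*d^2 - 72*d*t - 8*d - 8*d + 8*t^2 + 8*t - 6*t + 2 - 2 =64*d^2 - 16*d + 8*t^2 + t*(2 - 72*d)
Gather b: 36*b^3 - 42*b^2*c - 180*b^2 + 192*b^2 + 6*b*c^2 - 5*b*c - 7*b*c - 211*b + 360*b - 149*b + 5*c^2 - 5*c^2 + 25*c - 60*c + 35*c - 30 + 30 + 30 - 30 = 36*b^3 + b^2*(12 - 42*c) + b*(6*c^2 - 12*c)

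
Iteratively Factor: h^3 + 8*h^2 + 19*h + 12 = (h + 3)*(h^2 + 5*h + 4) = (h + 3)*(h + 4)*(h + 1)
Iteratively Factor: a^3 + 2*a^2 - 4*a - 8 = (a + 2)*(a^2 - 4) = (a + 2)^2*(a - 2)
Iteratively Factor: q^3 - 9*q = (q - 3)*(q^2 + 3*q) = q*(q - 3)*(q + 3)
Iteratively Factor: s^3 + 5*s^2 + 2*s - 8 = (s - 1)*(s^2 + 6*s + 8) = (s - 1)*(s + 2)*(s + 4)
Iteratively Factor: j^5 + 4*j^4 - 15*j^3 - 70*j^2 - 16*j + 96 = (j - 1)*(j^4 + 5*j^3 - 10*j^2 - 80*j - 96) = (j - 1)*(j + 3)*(j^3 + 2*j^2 - 16*j - 32) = (j - 4)*(j - 1)*(j + 3)*(j^2 + 6*j + 8) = (j - 4)*(j - 1)*(j + 2)*(j + 3)*(j + 4)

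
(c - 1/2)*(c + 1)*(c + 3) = c^3 + 7*c^2/2 + c - 3/2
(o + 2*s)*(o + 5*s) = o^2 + 7*o*s + 10*s^2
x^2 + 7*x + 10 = (x + 2)*(x + 5)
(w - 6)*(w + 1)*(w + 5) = w^3 - 31*w - 30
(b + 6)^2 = b^2 + 12*b + 36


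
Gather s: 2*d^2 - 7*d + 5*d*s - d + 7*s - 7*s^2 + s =2*d^2 - 8*d - 7*s^2 + s*(5*d + 8)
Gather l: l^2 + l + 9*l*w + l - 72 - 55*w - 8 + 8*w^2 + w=l^2 + l*(9*w + 2) + 8*w^2 - 54*w - 80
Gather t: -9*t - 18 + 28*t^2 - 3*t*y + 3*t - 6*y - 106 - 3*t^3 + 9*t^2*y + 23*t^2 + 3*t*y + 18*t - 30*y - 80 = -3*t^3 + t^2*(9*y + 51) + 12*t - 36*y - 204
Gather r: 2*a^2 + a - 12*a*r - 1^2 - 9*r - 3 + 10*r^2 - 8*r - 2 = 2*a^2 + a + 10*r^2 + r*(-12*a - 17) - 6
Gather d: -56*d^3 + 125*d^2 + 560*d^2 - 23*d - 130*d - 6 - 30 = -56*d^3 + 685*d^2 - 153*d - 36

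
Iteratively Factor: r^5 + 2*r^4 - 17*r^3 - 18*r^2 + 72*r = (r + 4)*(r^4 - 2*r^3 - 9*r^2 + 18*r) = r*(r + 4)*(r^3 - 2*r^2 - 9*r + 18) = r*(r + 3)*(r + 4)*(r^2 - 5*r + 6) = r*(r - 3)*(r + 3)*(r + 4)*(r - 2)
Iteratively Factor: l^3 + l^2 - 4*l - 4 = (l - 2)*(l^2 + 3*l + 2) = (l - 2)*(l + 1)*(l + 2)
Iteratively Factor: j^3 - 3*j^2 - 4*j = (j + 1)*(j^2 - 4*j) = (j - 4)*(j + 1)*(j)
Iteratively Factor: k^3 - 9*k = (k - 3)*(k^2 + 3*k) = k*(k - 3)*(k + 3)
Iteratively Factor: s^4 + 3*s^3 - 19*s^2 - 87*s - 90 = (s + 2)*(s^3 + s^2 - 21*s - 45) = (s - 5)*(s + 2)*(s^2 + 6*s + 9) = (s - 5)*(s + 2)*(s + 3)*(s + 3)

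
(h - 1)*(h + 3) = h^2 + 2*h - 3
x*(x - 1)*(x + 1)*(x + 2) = x^4 + 2*x^3 - x^2 - 2*x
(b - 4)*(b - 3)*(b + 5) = b^3 - 2*b^2 - 23*b + 60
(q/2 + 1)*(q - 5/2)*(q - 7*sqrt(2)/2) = q^3/2 - 7*sqrt(2)*q^2/4 - q^2/4 - 5*q/2 + 7*sqrt(2)*q/8 + 35*sqrt(2)/4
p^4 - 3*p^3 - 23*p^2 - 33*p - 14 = (p - 7)*(p + 1)^2*(p + 2)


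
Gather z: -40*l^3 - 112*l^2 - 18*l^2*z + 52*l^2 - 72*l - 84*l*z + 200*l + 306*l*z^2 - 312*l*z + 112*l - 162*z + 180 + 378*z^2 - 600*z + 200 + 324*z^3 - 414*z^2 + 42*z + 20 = -40*l^3 - 60*l^2 + 240*l + 324*z^3 + z^2*(306*l - 36) + z*(-18*l^2 - 396*l - 720) + 400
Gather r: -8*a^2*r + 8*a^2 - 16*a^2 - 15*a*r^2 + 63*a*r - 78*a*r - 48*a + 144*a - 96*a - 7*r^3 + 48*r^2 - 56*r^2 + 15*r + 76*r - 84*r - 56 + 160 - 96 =-8*a^2 - 7*r^3 + r^2*(-15*a - 8) + r*(-8*a^2 - 15*a + 7) + 8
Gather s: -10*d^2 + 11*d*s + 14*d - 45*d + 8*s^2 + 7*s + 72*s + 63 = -10*d^2 - 31*d + 8*s^2 + s*(11*d + 79) + 63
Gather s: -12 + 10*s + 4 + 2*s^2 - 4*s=2*s^2 + 6*s - 8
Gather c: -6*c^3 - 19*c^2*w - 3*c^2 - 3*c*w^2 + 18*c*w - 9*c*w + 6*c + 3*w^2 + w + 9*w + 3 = -6*c^3 + c^2*(-19*w - 3) + c*(-3*w^2 + 9*w + 6) + 3*w^2 + 10*w + 3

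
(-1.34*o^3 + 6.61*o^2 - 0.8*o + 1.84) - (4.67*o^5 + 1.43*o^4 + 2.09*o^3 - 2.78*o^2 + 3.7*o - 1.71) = -4.67*o^5 - 1.43*o^4 - 3.43*o^3 + 9.39*o^2 - 4.5*o + 3.55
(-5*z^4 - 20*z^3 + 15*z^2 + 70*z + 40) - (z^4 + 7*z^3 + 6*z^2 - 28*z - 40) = -6*z^4 - 27*z^3 + 9*z^2 + 98*z + 80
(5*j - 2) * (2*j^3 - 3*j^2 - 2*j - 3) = 10*j^4 - 19*j^3 - 4*j^2 - 11*j + 6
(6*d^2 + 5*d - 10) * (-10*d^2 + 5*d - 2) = -60*d^4 - 20*d^3 + 113*d^2 - 60*d + 20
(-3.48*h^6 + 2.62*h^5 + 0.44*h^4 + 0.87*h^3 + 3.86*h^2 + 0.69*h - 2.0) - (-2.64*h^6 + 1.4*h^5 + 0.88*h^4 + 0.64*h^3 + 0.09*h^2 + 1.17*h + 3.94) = -0.84*h^6 + 1.22*h^5 - 0.44*h^4 + 0.23*h^3 + 3.77*h^2 - 0.48*h - 5.94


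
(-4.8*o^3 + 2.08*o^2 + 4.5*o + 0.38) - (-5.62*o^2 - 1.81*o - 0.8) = -4.8*o^3 + 7.7*o^2 + 6.31*o + 1.18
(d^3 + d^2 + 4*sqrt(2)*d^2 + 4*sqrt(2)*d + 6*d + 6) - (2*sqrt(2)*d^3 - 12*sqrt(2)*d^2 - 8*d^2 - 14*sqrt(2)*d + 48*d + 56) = -2*sqrt(2)*d^3 + d^3 + 9*d^2 + 16*sqrt(2)*d^2 - 42*d + 18*sqrt(2)*d - 50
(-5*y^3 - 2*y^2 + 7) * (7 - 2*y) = 10*y^4 - 31*y^3 - 14*y^2 - 14*y + 49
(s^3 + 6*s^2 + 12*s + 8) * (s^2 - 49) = s^5 + 6*s^4 - 37*s^3 - 286*s^2 - 588*s - 392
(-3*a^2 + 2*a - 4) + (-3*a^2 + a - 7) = -6*a^2 + 3*a - 11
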